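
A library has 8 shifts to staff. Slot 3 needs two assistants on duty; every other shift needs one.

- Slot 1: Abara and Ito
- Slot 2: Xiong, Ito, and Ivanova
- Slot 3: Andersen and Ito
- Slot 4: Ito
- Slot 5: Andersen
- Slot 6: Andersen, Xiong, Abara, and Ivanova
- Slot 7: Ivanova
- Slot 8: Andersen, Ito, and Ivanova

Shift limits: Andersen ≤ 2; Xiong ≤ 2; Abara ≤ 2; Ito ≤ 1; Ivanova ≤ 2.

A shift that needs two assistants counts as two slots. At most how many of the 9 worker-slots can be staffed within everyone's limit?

8

Total capacity across all assistants is 2+2+2+1+2 = 9, and 9 slots are needed, so at most 9 can be filled.
Shifts {Slot 3, Slot 4} need 3 slots but only Andersen and Ito are available for them, supplying at most 2 — so at least 1 slot must go unfilled.
An assignment achieving 8: Slot 1→Abara, Slot 2→Xiong, Slot 3→Andersen, Slot 4→Ito, Slot 5→Andersen, Slot 6→Xiong, Slot 7→Ivanova, Slot 8→Ivanova.
Loads: Andersen 2/2, Xiong 2/2, Abara 1/2, Ito 1/1, Ivanova 2/2.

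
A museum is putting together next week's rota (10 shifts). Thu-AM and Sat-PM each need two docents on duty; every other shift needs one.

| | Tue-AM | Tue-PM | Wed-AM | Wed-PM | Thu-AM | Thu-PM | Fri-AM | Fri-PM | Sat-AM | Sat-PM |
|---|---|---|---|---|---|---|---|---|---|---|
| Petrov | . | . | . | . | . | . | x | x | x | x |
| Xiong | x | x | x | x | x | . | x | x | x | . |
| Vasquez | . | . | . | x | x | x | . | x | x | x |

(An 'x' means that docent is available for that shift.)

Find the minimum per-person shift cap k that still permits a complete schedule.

With 3 docents and 12 worker-slots to fill, someone must work at least ⌈12/3⌉ = 4 shifts, so k ≥ 4.
k = 4 works: Tue-AM→Xiong, Tue-PM→Xiong, Wed-AM→Xiong, Wed-PM→Vasquez, Thu-AM→Xiong+Vasquez, Thu-PM→Vasquez, Fri-AM→Petrov, Fri-PM→Petrov, Sat-AM→Petrov, Sat-PM→Petrov+Vasquez.
Loads: Petrov 4, Xiong 4, Vasquez 4 — all ≤ 4.

4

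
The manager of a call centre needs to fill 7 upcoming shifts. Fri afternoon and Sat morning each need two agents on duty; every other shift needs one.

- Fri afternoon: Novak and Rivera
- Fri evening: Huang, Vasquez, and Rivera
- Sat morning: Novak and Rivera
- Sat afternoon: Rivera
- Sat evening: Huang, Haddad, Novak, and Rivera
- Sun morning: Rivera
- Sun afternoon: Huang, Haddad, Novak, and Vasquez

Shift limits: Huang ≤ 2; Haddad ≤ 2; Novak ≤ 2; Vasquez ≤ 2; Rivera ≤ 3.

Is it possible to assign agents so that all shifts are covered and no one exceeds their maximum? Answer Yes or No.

No

Total capacity is 11 and 9 slots are needed, so capacity alone doesn't rule it out.
Shifts {Fri afternoon, Sat morning, Sat afternoon, Sun morning} need 6 worker-slots in total, but the agents available for any of those shifts (Novak and Rivera) can supply at most 5 among them. So no valid schedule exists.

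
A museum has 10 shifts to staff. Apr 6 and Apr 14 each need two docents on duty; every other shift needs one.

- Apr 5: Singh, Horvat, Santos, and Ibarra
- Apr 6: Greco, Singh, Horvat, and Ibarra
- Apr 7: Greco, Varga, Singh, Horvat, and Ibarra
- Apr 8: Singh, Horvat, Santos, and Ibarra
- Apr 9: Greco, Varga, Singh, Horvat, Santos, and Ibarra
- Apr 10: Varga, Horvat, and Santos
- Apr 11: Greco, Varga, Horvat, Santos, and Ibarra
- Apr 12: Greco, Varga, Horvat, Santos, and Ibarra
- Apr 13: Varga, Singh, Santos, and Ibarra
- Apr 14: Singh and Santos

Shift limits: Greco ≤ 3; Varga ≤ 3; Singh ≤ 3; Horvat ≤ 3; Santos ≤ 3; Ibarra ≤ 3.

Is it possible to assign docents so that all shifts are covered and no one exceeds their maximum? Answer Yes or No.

Apr 14 can only be covered by Singh and Santos, so that assignment is forced.
One valid schedule: Apr 5→Singh, Apr 6→Horvat+Ibarra, Apr 7→Greco, Apr 8→Singh, Apr 9→Varga, Apr 10→Varga, Apr 11→Greco, Apr 12→Greco, Apr 13→Varga, Apr 14→Singh+Santos.
Loads: Greco 3/3, Varga 3/3, Singh 3/3, Horvat 1/3, Santos 1/3, Ibarra 1/3 — all within limits.

Yes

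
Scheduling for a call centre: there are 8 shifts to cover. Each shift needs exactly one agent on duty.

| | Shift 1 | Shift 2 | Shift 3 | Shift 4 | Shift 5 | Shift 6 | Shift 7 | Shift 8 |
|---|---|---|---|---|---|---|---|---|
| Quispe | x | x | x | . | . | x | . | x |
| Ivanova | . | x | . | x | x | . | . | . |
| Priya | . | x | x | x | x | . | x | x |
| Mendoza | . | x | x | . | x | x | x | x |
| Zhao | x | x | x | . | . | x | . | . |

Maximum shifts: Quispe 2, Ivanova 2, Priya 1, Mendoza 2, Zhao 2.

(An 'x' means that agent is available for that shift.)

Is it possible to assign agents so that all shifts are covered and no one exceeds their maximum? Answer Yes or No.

One valid schedule: Shift 1→Quispe, Shift 2→Zhao, Shift 3→Mendoza, Shift 4→Ivanova, Shift 5→Ivanova, Shift 6→Quispe, Shift 7→Priya, Shift 8→Mendoza.
Loads: Quispe 2/2, Ivanova 2/2, Priya 1/1, Mendoza 2/2, Zhao 1/2 — all within limits.

Yes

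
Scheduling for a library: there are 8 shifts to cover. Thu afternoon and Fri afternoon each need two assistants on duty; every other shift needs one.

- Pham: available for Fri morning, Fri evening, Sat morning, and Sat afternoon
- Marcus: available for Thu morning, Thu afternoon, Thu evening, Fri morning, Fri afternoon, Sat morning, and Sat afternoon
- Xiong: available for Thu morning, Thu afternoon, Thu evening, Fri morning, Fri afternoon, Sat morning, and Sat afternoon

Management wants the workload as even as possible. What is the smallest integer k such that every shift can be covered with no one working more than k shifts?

4

With 3 assistants and 10 worker-slots to fill, someone must work at least ⌈10/3⌉ = 4 shifts, so k ≥ 4.
k = 4 works: Thu morning→Marcus, Thu afternoon→Marcus+Xiong, Thu evening→Marcus, Fri morning→Pham, Fri afternoon→Marcus+Xiong, Fri evening→Pham, Sat morning→Pham, Sat afternoon→Pham.
Loads: Pham 4, Marcus 4, Xiong 2 — all ≤ 4.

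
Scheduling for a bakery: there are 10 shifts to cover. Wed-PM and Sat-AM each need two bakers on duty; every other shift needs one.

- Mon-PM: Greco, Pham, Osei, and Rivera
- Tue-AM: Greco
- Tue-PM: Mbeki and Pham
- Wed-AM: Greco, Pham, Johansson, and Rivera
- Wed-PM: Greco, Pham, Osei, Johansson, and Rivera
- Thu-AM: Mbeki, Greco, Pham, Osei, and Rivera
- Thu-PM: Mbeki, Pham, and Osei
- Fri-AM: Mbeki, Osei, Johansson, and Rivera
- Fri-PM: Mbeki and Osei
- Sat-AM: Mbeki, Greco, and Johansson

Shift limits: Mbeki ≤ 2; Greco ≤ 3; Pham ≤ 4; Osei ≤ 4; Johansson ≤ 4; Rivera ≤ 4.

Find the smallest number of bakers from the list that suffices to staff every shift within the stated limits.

4

12 slots to fill and no one can take more than 4, so at least ⌈12/4⌉ = 3 bakers are needed.
No set of 3 bakers can cover every shift (each such set leaves at least one shift with no one available or exceeds a cap).
Mbeki, Greco, Pham, and Osei alone can cover everything: Mon-PM→Pham, Tue-AM→Greco, Tue-PM→Mbeki, Wed-AM→Greco, Wed-PM→Pham+Osei, Thu-AM→Pham, Thu-PM→Pham, Fri-AM→Osei, Fri-PM→Osei, Sat-AM→Mbeki+Greco.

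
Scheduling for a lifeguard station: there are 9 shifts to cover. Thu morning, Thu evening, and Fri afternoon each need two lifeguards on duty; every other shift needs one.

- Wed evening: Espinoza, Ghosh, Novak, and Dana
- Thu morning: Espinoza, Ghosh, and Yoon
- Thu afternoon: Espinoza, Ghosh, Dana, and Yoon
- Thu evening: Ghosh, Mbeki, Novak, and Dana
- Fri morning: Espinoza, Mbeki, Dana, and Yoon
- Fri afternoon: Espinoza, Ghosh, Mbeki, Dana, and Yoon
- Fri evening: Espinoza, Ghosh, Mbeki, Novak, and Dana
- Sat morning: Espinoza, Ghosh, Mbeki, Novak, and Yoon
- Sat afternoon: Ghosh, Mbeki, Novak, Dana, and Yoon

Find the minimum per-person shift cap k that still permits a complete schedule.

With 6 lifeguards and 12 worker-slots to fill, someone must work at least ⌈12/6⌉ = 2 shifts, so k ≥ 2.
k = 2 works: Wed evening→Espinoza, Thu morning→Espinoza+Ghosh, Thu afternoon→Ghosh, Thu evening→Novak+Dana, Fri morning→Mbeki, Fri afternoon→Dana+Yoon, Fri evening→Mbeki, Sat morning→Novak, Sat afternoon→Yoon.
Loads: Espinoza 2, Ghosh 2, Mbeki 2, Novak 2, Dana 2, Yoon 2 — all ≤ 2.

2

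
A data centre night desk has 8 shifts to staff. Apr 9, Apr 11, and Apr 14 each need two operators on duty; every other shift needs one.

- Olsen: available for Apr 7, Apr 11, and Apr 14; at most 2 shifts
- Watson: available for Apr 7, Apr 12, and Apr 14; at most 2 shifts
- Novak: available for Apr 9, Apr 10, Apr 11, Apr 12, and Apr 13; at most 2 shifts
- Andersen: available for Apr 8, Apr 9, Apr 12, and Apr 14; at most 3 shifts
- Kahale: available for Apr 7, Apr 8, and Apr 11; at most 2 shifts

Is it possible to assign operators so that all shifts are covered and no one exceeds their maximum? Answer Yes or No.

No

Total capacity is 11 and 11 slots are needed, so capacity alone doesn't rule it out.
Shifts {Apr 9, Apr 10, Apr 13} need 4 worker-slots in total, but the operators available for any of those shifts (Novak and Andersen) can supply at most 3 among them. So no valid schedule exists.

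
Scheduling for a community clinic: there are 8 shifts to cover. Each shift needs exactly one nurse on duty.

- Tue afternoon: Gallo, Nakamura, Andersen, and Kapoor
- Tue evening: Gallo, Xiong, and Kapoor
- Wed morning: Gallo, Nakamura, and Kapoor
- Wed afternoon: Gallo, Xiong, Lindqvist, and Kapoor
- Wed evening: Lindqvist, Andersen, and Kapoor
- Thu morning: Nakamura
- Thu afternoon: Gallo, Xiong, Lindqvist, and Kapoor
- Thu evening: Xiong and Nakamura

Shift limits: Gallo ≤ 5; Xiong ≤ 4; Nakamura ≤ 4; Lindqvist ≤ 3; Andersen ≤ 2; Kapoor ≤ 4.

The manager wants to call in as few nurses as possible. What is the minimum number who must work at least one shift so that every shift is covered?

2

8 slots to fill and no one can take more than 5, so at least ⌈8/5⌉ = 2 nurses are needed.
Nakamura and Kapoor alone can cover everything: Tue afternoon→Nakamura, Tue evening→Kapoor, Wed morning→Nakamura, Wed afternoon→Kapoor, Wed evening→Kapoor, Thu morning→Nakamura, Thu afternoon→Kapoor, Thu evening→Nakamura.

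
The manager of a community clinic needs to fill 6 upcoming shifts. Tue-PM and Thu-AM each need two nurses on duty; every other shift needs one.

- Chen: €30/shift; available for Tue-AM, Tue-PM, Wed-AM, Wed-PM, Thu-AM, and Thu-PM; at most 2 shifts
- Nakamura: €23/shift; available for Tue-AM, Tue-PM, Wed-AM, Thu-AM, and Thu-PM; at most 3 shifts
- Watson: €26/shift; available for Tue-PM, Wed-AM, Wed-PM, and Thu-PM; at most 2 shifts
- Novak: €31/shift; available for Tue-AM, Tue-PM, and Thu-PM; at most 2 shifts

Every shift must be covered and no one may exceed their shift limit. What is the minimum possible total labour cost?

Thu-AM can only be covered by Chen and Nakamura, so that assignment is forced.
Picking the cheapest available nurse for each shift independently would cost €197, but that ignores the shift limits.
An optimal schedule: Tue-AM→Nakamura, Tue-PM→Watson+Novak, Wed-AM→Nakamura, Wed-PM→Chen, Thu-AM→Chen+Nakamura, Thu-PM→Watson.
Total: 23 + 26 + 31 + 23 + 30 + 30 + 23 + 26 = €212.

€212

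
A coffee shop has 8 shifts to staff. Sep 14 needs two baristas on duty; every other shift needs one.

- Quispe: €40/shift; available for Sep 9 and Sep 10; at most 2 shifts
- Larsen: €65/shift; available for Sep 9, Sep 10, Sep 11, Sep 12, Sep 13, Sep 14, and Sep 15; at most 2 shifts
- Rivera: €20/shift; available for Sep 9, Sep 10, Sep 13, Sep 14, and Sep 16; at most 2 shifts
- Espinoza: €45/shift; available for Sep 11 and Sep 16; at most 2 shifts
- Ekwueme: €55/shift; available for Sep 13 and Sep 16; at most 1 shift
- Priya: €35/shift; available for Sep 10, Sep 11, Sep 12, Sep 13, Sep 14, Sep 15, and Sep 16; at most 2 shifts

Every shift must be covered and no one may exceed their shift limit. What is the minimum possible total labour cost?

Picking the cheapest available barista for each shift independently would cost €240, but that ignores the shift limits.
An optimal schedule: Sep 9→Quispe, Sep 10→Quispe, Sep 11→Espinoza, Sep 12→Priya, Sep 13→Rivera, Sep 14→Rivera+Larsen, Sep 15→Priya, Sep 16→Espinoza.
Total: 40 + 40 + 45 + 35 + 20 + 20 + 65 + 35 + 45 = €345.

€345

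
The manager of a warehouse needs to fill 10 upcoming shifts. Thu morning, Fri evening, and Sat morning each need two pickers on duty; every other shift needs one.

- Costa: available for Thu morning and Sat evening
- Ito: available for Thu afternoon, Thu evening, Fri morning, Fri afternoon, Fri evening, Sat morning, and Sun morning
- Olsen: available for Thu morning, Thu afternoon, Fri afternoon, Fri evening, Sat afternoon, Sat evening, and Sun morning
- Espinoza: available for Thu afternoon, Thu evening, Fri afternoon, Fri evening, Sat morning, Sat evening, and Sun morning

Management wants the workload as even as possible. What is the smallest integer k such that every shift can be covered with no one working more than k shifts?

4

With 4 pickers and 13 worker-slots to fill, someone must work at least ⌈13/4⌉ = 4 shifts, so k ≥ 4.
k = 4 works: Thu morning→Costa+Olsen, Thu afternoon→Ito, Thu evening→Ito, Fri morning→Ito, Fri afternoon→Olsen, Fri evening→Olsen+Espinoza, Sat morning→Ito+Espinoza, Sat afternoon→Olsen, Sat evening→Costa, Sun morning→Espinoza.
Loads: Costa 2, Ito 4, Olsen 4, Espinoza 3 — all ≤ 4.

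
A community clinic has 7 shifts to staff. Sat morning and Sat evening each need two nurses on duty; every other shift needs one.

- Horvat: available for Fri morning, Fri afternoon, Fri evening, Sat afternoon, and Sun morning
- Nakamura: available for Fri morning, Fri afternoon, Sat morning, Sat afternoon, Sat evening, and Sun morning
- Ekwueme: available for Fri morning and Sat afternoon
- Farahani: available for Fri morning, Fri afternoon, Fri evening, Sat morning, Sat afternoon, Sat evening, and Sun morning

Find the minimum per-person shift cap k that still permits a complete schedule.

With 4 nurses and 9 worker-slots to fill, someone must work at least ⌈9/4⌉ = 3 shifts, so k ≥ 3.
k = 3 works: Fri morning→Nakamura, Fri afternoon→Horvat, Fri evening→Horvat, Sat morning→Nakamura+Farahani, Sat afternoon→Ekwueme, Sat evening→Nakamura+Farahani, Sun morning→Horvat.
Loads: Horvat 3, Nakamura 3, Ekwueme 1, Farahani 2 — all ≤ 3.

3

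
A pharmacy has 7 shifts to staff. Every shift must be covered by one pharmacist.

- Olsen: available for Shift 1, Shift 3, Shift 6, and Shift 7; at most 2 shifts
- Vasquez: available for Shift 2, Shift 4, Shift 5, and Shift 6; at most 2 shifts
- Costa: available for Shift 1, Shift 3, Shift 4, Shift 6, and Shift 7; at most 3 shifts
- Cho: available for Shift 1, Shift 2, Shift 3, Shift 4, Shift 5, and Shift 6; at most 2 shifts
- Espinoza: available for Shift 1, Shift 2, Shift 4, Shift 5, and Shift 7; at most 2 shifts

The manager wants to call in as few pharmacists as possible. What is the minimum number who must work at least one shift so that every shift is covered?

3

7 slots to fill and no one can take more than 3, so at least ⌈7/3⌉ = 3 pharmacists are needed.
Olsen, Vasquez, and Costa alone can cover everything: Shift 1→Olsen, Shift 2→Vasquez, Shift 3→Olsen, Shift 4→Costa, Shift 5→Vasquez, Shift 6→Costa, Shift 7→Costa.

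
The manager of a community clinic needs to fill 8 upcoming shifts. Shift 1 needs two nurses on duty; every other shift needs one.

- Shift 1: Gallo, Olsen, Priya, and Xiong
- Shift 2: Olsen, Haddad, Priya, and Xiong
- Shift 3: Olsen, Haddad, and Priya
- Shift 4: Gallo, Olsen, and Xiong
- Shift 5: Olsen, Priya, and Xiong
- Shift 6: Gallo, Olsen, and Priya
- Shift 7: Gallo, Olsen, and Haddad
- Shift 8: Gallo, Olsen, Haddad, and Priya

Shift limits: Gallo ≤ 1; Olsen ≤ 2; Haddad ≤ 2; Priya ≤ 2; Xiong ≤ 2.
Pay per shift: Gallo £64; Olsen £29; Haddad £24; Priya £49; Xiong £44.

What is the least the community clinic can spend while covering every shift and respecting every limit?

£356

Picking the cheapest available nurse for each shift independently would cost £256, but that ignores the shift limits.
An optimal schedule: Shift 1→Priya+Xiong, Shift 2→Xiong, Shift 3→Olsen, Shift 4→Gallo, Shift 5→Olsen, Shift 6→Priya, Shift 7→Haddad, Shift 8→Haddad.
Total: 49 + 44 + 44 + 29 + 64 + 29 + 49 + 24 + 24 = £356.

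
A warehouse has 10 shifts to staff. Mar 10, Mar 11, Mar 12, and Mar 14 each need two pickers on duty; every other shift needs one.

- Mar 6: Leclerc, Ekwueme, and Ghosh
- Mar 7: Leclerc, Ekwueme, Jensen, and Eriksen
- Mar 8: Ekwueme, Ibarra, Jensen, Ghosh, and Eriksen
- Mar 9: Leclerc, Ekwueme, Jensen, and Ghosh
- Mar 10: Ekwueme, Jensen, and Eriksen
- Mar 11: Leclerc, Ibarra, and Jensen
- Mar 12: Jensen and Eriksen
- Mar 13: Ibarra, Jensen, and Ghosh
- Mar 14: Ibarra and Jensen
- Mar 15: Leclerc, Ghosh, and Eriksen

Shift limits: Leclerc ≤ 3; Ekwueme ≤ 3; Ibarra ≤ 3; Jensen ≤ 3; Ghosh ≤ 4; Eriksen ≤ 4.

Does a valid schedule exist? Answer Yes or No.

Yes

Mar 12 can only be covered by Jensen and Eriksen, so that assignment is forced.
Mar 14 can only be covered by Ibarra and Jensen, so that assignment is forced.
One valid schedule: Mar 6→Leclerc, Mar 7→Ekwueme, Mar 8→Ghosh, Mar 9→Ekwueme, Mar 10→Ekwueme+Jensen, Mar 11→Leclerc+Ibarra, Mar 12→Jensen+Eriksen, Mar 13→Ibarra, Mar 14→Ibarra+Jensen, Mar 15→Leclerc.
Loads: Leclerc 3/3, Ekwueme 3/3, Ibarra 3/3, Jensen 3/3, Ghosh 1/4, Eriksen 1/4 — all within limits.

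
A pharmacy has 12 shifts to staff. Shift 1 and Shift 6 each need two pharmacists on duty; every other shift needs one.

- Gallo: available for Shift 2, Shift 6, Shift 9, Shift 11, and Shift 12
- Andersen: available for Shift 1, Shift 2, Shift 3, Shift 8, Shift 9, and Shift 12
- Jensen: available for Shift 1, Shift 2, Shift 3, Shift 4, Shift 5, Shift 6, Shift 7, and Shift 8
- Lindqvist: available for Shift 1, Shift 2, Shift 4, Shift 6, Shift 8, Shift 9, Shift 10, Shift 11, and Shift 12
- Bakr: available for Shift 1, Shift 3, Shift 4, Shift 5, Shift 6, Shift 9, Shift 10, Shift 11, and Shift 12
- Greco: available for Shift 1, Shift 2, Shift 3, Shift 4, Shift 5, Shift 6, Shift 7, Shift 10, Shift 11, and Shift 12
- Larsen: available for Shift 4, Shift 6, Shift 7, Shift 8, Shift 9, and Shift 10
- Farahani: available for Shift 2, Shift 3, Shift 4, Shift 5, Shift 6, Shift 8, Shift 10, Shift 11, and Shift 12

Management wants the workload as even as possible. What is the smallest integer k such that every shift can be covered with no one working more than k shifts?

2

With 8 pharmacists and 14 worker-slots to fill, someone must work at least ⌈14/8⌉ = 2 shifts, so k ≥ 2.
k = 2 works: Shift 1→Bakr+Greco, Shift 2→Lindqvist, Shift 3→Andersen, Shift 4→Bakr, Shift 5→Jensen, Shift 6→Larsen+Farahani, Shift 7→Jensen, Shift 8→Andersen, Shift 9→Gallo, Shift 10→Lindqvist, Shift 11→Gallo, Shift 12→Greco.
Loads: Gallo 2, Andersen 2, Jensen 2, Lindqvist 2, Bakr 2, Greco 2, Larsen 1, Farahani 1 — all ≤ 2.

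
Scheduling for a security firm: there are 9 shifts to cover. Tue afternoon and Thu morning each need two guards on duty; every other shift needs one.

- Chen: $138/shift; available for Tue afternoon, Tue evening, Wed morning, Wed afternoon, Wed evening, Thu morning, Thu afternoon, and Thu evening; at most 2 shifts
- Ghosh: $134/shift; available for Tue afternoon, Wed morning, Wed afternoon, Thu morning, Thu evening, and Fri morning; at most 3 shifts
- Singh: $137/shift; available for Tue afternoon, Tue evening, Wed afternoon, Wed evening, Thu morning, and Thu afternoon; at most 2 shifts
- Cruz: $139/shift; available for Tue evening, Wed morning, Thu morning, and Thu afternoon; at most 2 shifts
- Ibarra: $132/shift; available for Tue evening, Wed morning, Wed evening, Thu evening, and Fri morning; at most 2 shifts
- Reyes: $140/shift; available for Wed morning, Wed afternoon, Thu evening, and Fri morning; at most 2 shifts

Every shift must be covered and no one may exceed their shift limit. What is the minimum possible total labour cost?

Picking the cheapest available guard for each shift independently would cost $1473, but that ignores the shift limits.
An optimal schedule: Tue afternoon→Ghosh+Singh, Tue evening→Chen, Wed morning→Cruz, Wed afternoon→Ghosh, Wed evening→Ibarra, Thu morning→Chen+Cruz, Thu afternoon→Singh, Thu evening→Ghosh, Fri morning→Ibarra.
Total: 134 + 137 + 138 + 139 + 134 + 132 + 138 + 139 + 137 + 134 + 132 = $1494.

$1494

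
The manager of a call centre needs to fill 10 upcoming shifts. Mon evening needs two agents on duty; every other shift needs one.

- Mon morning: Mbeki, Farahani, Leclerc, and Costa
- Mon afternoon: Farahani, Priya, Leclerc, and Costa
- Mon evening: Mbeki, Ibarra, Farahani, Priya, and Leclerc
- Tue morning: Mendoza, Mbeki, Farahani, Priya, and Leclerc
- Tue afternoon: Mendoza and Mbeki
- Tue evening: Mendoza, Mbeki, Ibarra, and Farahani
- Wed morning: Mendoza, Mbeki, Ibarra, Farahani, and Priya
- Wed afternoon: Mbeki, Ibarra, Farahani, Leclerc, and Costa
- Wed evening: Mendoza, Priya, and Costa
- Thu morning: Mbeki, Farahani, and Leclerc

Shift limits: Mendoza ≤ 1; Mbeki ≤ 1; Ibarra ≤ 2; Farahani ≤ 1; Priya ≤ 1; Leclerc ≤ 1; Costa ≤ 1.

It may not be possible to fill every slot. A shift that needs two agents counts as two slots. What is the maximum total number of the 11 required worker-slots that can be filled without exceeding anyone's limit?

Total capacity across all agents is 1+1+2+1+1+1+1 = 8, and 11 slots are needed, so at most 8 can be filled.
An assignment achieving 8: Mon morning→Farahani, Mon afternoon→Leclerc, Mon evening→Ibarra, Tue afternoon→Mendoza, Tue evening→Ibarra, Wed afternoon→Costa, Wed evening→Priya, Thu morning→Mbeki.
Loads: Mendoza 1/1, Mbeki 1/1, Ibarra 2/2, Farahani 1/1, Priya 1/1, Leclerc 1/1, Costa 1/1.

8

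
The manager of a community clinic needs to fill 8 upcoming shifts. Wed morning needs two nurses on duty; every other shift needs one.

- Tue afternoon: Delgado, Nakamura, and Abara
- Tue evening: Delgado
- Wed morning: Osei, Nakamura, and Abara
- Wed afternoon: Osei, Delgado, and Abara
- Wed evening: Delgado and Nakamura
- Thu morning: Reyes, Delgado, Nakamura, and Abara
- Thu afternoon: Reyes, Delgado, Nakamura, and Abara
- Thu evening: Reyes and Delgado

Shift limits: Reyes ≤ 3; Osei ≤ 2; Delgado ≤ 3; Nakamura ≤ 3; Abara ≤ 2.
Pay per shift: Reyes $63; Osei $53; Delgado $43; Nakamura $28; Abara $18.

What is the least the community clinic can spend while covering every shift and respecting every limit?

$302

Tue evening can only be covered by Delgado, so that assignment is forced.
Picking the cheapest available nurse for each shift independently would cost $232, but that ignores the shift limits.
An optimal schedule: Tue afternoon→Abara, Tue evening→Delgado, Wed morning→Abara+Nakamura, Wed afternoon→Osei, Wed evening→Nakamura, Thu morning→Nakamura, Thu afternoon→Delgado, Thu evening→Delgado.
Total: 18 + 43 + 18 + 28 + 53 + 28 + 28 + 43 + 43 = $302.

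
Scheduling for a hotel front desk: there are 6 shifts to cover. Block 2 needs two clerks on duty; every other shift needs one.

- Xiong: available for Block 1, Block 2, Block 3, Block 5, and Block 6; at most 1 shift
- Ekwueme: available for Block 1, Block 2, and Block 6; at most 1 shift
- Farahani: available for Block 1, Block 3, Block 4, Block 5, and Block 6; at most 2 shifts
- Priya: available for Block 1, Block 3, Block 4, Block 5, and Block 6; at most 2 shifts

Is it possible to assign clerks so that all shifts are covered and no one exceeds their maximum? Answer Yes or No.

Total capacity is 1+1+2+2 = 6 but 7 worker-slots are needed — infeasible.

No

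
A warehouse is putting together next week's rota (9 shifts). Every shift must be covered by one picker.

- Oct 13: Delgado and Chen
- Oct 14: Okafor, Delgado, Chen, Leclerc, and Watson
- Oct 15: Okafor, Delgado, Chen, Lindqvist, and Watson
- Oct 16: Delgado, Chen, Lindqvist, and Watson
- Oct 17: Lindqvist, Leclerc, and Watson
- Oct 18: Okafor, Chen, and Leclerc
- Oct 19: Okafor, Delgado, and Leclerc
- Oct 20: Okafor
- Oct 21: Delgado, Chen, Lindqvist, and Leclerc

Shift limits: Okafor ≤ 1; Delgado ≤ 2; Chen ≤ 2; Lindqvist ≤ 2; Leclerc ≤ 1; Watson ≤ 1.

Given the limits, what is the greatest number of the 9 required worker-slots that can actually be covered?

Total capacity across all pickers is 1+2+2+2+1+1 = 9, and 9 slots are needed, so at most 9 can be filled.
An assignment achieving 9: Oct 13→Delgado, Oct 14→Leclerc, Oct 15→Watson, Oct 16→Chen, Oct 17→Lindqvist, Oct 18→Chen, Oct 19→Delgado, Oct 20→Okafor, Oct 21→Lindqvist.
Loads: Okafor 1/1, Delgado 2/2, Chen 2/2, Lindqvist 2/2, Leclerc 1/1, Watson 1/1.

9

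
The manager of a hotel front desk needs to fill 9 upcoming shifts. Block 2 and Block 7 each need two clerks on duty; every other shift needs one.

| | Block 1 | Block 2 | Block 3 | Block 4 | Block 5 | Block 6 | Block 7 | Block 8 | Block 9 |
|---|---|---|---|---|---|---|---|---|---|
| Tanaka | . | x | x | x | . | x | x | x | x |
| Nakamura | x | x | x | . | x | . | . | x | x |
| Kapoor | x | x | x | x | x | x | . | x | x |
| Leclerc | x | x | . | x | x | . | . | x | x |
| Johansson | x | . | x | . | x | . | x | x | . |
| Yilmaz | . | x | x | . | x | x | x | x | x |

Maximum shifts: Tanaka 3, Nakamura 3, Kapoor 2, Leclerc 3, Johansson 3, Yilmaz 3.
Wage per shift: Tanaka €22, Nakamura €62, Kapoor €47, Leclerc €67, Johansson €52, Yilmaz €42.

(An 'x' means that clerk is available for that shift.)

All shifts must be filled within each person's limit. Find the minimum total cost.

Picking the cheapest available clerk for each shift independently would cost €327, but that ignores the shift limits.
An optimal schedule: Block 1→Kapoor, Block 2→Yilmaz+Kapoor, Block 3→Johansson, Block 4→Tanaka, Block 5→Johansson, Block 6→Tanaka, Block 7→Tanaka+Yilmaz, Block 8→Johansson, Block 9→Yilmaz.
Total: 47 + 42 + 47 + 52 + 22 + 52 + 22 + 22 + 42 + 52 + 42 = €442.

€442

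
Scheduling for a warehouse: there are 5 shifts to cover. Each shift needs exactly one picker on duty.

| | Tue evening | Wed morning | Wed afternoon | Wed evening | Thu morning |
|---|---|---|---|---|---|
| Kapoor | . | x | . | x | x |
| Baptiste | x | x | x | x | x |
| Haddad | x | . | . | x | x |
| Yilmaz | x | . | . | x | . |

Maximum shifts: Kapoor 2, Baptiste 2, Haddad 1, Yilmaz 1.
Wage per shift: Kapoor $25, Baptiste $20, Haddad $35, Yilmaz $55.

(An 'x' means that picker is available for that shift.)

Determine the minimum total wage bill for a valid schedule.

$125

Wed afternoon can only be covered by Baptiste, so that assignment is forced.
Picking the cheapest available picker for each shift independently would cost $100, but that ignores the shift limits.
An optimal schedule: Tue evening→Baptiste, Wed morning→Kapoor, Wed afternoon→Baptiste, Wed evening→Haddad, Thu morning→Kapoor.
Total: 20 + 25 + 20 + 35 + 25 = $125.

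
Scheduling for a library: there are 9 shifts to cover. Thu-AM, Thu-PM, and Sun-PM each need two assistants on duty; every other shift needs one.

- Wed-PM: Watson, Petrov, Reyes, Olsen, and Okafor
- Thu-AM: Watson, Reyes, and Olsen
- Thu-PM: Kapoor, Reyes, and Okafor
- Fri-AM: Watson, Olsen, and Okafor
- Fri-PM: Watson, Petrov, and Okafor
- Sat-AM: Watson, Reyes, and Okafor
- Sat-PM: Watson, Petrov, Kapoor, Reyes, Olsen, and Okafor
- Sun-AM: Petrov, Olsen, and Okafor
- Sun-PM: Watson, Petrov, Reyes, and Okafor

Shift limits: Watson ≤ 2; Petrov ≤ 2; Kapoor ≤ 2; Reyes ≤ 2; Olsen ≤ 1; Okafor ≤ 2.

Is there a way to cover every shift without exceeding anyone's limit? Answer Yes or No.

Total capacity is 2+2+2+2+1+2 = 11 but 12 worker-slots are needed — infeasible.

No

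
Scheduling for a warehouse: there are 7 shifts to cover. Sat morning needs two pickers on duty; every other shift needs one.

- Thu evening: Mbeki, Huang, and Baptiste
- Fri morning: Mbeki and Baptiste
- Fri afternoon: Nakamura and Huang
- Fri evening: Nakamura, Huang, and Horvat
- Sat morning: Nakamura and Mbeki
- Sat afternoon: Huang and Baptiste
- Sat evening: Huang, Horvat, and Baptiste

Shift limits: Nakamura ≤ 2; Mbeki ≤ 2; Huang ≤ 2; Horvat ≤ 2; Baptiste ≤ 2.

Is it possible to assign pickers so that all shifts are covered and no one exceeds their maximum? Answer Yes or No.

Sat morning can only be covered by Nakamura and Mbeki, so that assignment is forced.
One valid schedule: Thu evening→Huang, Fri morning→Mbeki, Fri afternoon→Nakamura, Fri evening→Horvat, Sat morning→Nakamura+Mbeki, Sat afternoon→Huang, Sat evening→Horvat.
Loads: Nakamura 2/2, Mbeki 2/2, Huang 2/2, Horvat 2/2, Baptiste 0/2 — all within limits.

Yes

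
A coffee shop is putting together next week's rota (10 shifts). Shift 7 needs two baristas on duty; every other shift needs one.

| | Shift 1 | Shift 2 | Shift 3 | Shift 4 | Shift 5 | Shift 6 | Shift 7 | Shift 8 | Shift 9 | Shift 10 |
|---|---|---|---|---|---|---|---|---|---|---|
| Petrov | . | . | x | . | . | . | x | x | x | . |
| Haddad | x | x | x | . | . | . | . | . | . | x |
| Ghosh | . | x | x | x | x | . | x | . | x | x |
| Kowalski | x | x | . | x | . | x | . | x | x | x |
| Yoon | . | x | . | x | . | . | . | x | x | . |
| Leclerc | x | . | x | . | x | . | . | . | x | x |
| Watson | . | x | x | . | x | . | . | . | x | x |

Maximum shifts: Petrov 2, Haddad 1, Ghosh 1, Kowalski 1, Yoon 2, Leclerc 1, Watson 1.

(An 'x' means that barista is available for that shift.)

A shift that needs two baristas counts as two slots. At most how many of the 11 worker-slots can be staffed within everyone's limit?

9

Total capacity across all baristas is 2+1+1+1+2+1+1 = 9, and 11 slots are needed, so at most 9 can be filled.
An assignment achieving 9: Shift 1→Haddad, Shift 2→Yoon, Shift 3→Watson, Shift 4→Yoon, Shift 5→Leclerc, Shift 6→Kowalski, Shift 7→Petrov+Ghosh, Shift 8→Petrov.
Loads: Petrov 2/2, Haddad 1/1, Ghosh 1/1, Kowalski 1/1, Yoon 2/2, Leclerc 1/1, Watson 1/1.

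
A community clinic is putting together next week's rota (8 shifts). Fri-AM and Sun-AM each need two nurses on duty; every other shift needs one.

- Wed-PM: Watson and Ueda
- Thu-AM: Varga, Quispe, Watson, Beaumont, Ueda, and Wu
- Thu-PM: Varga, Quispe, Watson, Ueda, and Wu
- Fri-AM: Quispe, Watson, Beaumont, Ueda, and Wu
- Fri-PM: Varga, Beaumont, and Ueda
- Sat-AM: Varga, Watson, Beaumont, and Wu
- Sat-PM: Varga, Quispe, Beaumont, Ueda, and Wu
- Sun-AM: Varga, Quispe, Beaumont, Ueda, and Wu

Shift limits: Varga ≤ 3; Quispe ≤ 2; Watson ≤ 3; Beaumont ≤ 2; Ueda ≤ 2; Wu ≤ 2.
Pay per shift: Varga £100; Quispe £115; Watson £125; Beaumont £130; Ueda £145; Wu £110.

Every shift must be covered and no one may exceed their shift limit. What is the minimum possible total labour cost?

£1125

Picking the cheapest available nurse for each shift independently would cost £1060, but that ignores the shift limits.
An optimal schedule: Wed-PM→Watson, Thu-AM→Watson, Thu-PM→Varga, Fri-AM→Quispe+Watson, Fri-PM→Varga, Sat-AM→Varga, Sat-PM→Wu, Sun-AM→Wu+Quispe.
Total: 125 + 125 + 100 + 115 + 125 + 100 + 100 + 110 + 110 + 115 = £1125.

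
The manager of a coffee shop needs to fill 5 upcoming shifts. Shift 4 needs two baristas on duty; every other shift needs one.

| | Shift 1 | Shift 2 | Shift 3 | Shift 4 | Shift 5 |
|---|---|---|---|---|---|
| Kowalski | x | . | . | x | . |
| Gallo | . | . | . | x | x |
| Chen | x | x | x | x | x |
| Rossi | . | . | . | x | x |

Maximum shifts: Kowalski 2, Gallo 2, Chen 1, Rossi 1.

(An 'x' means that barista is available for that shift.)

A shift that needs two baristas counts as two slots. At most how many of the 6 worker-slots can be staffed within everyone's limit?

Total capacity across all baristas is 2+2+1+1 = 6, and 6 slots are needed, so at most 6 can be filled.
Shifts {Shift 2, Shift 3} need 2 slots but only Chen are available for them, supplying at most 1 — so at least 1 slot must go unfilled.
An assignment achieving 5: Shift 1→Kowalski, Shift 2→Chen, Shift 4→Kowalski+Gallo, Shift 5→Gallo.
Loads: Kowalski 2/2, Gallo 2/2, Chen 1/1, Rossi 0/1.

5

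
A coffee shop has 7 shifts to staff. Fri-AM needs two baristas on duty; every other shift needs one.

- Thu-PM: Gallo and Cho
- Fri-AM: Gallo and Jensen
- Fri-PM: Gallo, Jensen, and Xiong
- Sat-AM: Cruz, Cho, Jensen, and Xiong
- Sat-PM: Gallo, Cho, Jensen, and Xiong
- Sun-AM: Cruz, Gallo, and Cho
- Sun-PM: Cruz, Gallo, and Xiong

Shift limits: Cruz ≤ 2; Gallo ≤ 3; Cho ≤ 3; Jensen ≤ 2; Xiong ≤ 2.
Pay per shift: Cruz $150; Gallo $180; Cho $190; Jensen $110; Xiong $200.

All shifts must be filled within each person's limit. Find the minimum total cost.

Fri-AM can only be covered by Gallo and Jensen, so that assignment is forced.
Picking the cheapest available barista for each shift independently would cost $1100, but that ignores the shift limits.
An optimal schedule: Thu-PM→Gallo, Fri-AM→Jensen+Gallo, Fri-PM→Jensen, Sat-AM→Cho, Sat-PM→Gallo, Sun-AM→Cruz, Sun-PM→Cruz.
Total: 180 + 110 + 180 + 110 + 190 + 180 + 150 + 150 = $1250.

$1250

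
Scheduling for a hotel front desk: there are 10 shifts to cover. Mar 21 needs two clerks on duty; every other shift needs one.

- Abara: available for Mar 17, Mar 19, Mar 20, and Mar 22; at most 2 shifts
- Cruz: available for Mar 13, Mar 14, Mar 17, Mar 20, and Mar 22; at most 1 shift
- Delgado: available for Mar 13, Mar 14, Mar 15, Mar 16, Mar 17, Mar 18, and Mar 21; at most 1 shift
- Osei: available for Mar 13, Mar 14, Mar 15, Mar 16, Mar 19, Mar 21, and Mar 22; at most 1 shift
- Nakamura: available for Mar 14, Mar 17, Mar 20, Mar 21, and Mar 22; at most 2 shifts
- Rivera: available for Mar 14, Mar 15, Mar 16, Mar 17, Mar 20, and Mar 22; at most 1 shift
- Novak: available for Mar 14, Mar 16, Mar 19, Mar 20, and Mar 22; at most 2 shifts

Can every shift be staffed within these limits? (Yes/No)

Total capacity is 2+1+1+1+2+1+2 = 10 but 11 worker-slots are needed — infeasible.

No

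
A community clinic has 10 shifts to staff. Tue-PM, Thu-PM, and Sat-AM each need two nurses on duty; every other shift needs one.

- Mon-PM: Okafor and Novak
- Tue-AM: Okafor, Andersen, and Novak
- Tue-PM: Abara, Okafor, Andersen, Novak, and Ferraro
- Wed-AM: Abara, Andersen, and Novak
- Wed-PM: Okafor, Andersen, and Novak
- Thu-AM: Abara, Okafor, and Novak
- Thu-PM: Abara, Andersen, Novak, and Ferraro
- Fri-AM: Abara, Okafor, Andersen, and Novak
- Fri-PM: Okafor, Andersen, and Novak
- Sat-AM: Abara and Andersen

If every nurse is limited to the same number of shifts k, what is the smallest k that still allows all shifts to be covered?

With 5 nurses and 13 worker-slots to fill, someone must work at least ⌈13/5⌉ = 3 shifts, so k ≥ 3.
k = 3 works: Mon-PM→Okafor, Tue-AM→Okafor, Tue-PM→Novak+Ferraro, Wed-AM→Abara, Wed-PM→Okafor, Thu-AM→Abara, Thu-PM→Novak+Ferraro, Fri-AM→Andersen, Fri-PM→Andersen, Sat-AM→Abara+Andersen.
Loads: Abara 3, Okafor 3, Andersen 3, Novak 2, Ferraro 2 — all ≤ 3.

3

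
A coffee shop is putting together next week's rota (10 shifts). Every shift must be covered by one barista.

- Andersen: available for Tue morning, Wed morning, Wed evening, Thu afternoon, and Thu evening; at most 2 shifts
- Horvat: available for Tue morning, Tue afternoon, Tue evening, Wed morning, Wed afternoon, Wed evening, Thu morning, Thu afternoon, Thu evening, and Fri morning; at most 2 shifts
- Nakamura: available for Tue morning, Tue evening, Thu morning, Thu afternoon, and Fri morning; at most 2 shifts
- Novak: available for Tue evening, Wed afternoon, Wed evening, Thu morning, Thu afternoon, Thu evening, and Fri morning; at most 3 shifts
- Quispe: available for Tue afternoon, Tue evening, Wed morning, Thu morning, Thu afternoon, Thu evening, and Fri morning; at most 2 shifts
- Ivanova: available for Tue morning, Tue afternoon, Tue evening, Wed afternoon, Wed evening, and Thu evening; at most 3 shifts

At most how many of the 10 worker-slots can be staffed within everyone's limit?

Total capacity across all baristas is 2+2+2+3+2+3 = 14, and 10 slots are needed, so at most 10 can be filled.
An assignment achieving 10: Tue morning→Andersen, Tue afternoon→Horvat, Tue evening→Novak, Wed morning→Andersen, Wed afternoon→Horvat, Wed evening→Novak, Thu morning→Nakamura, Thu afternoon→Novak, Thu evening→Quispe, Fri morning→Nakamura.
Loads: Andersen 2/2, Horvat 2/2, Nakamura 2/2, Novak 3/3, Quispe 1/2, Ivanova 0/3.

10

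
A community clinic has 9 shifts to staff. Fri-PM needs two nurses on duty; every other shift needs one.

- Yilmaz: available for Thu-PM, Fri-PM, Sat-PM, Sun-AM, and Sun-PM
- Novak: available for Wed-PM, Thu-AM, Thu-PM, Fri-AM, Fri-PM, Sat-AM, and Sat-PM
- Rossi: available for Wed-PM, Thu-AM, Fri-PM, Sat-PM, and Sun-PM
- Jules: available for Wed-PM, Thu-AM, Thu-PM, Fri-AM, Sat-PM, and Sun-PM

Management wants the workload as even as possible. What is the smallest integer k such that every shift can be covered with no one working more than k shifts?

3

With 4 nurses and 10 worker-slots to fill, someone must work at least ⌈10/4⌉ = 3 shifts, so k ≥ 3.
k = 3 works: Wed-PM→Novak, Thu-AM→Rossi, Thu-PM→Yilmaz, Fri-AM→Novak, Fri-PM→Yilmaz+Rossi, Sat-AM→Novak, Sat-PM→Jules, Sun-AM→Yilmaz, Sun-PM→Rossi.
Loads: Yilmaz 3, Novak 3, Rossi 3, Jules 1 — all ≤ 3.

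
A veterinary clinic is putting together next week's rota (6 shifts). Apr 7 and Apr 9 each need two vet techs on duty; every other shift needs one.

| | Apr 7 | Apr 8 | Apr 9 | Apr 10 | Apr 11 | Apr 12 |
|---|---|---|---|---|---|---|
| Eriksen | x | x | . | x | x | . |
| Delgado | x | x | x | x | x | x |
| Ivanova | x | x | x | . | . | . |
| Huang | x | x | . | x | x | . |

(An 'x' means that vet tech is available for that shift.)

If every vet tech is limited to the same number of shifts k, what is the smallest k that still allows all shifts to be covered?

With 4 vet techs and 8 worker-slots to fill, someone must work at least ⌈8/4⌉ = 2 shifts, so k ≥ 2.
k = 2 works: Apr 7→Ivanova+Huang, Apr 8→Huang, Apr 9→Delgado+Ivanova, Apr 10→Eriksen, Apr 11→Eriksen, Apr 12→Delgado.
Loads: Eriksen 2, Delgado 2, Ivanova 2, Huang 2 — all ≤ 2.

2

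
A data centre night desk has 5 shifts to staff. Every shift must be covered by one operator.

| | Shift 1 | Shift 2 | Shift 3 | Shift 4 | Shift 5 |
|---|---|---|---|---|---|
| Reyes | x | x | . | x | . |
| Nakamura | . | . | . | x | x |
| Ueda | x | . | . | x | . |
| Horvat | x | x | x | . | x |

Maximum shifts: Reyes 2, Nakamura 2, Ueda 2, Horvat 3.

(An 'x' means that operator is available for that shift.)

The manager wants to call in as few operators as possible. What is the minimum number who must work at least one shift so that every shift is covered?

2

5 slots to fill and no one can take more than 3, so at least ⌈5/3⌉ = 2 operators are needed.
Reyes and Horvat alone can cover everything: Shift 1→Reyes, Shift 2→Horvat, Shift 3→Horvat, Shift 4→Reyes, Shift 5→Horvat.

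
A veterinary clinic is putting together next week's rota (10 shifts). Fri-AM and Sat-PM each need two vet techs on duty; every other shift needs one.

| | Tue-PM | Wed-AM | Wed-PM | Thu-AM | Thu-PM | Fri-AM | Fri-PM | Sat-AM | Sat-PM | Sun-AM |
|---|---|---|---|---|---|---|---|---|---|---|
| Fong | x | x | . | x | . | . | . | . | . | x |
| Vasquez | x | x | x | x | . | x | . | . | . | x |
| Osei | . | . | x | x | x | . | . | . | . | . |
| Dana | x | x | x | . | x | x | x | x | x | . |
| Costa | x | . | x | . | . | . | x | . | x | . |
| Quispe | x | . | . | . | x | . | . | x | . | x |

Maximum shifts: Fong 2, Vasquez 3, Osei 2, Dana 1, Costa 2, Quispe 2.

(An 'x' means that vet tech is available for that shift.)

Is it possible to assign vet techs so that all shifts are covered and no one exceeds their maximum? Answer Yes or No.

Total capacity is 12 and 12 slots are needed, so capacity alone doesn't rule it out.
Shifts {Fri-AM, Sat-PM} need 4 worker-slots in total, but the vet techs available for any of those shifts (Vasquez, Dana, and Costa) can supply at most 3 among them. So no valid schedule exists.

No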